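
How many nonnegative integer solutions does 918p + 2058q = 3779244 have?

12

gcd(2058, 918):
  2058 = 2·918 + 222
  918 = 4·222 + 30
  222 = 7·30 + 12
  30 = 2·12 + 6
  12 = 2·6
so gcd(2058, 918) = 6.
Back-substitute for Bézout coefficients:
  6 = 30 - 2·12
  ... = 918·(139) + 2058·(-62)
Scale by 629874: one solution is (87552486, -39052188). Reduce p mod 343: (21, 1827).
General: p = 21 + 343t, q = 1827 - 153t.
p ≥ 0 ⇒ t ≥ 0; q ≥ 0 ⇒ t ≤ 11. So t ∈ [0, 11]: 12 solutions.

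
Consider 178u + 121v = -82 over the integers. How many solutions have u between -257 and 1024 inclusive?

gcd(178, 121):
  178 = 1·121 + 57
  121 = 2·57 + 7
  57 = 8·7 + 1
  7 = 7·1
so gcd(178, 121) = 1.
Back-substitute for Bézout coefficients:
  1 = 57 - 8·7
  ... = 178·(17) + 121·(-25)
Scale by -82: particular solution (-1394, 2050); reduce u mod 121: (58, -86).
General solution: u = 58 + 121t, v = -86 - 178t for integer t.
-257 ≤ 58 + 121t ≤ 1024 gives t ∈ [-2, 7], which is 10 values.

10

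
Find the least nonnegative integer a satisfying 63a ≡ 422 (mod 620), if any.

174

gcd(620, 63) = 1.
1 divides 422, so solutions exist.
By Bézout, 63*(187) + 620*(-19) = 1.
So 63*(187) ≡ 1 (mod 620); multiply by 422: a ≡ 78914 (mod 620).
Smallest nonnegative: a = 78914 mod 620 = 174.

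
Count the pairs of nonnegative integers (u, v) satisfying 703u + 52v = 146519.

4

gcd(703, 52) = 1.
By Bézout, 703·(-25) + 52·(338) = 1.
One solution: (9, 2696).
General: u = 9 + 52t, v = 2696 - 703t.
u ≥ 0 ⇒ t ≥ 0; v ≥ 0 ⇒ t ≤ 3. So t ∈ [0, 3]: 4 solutions.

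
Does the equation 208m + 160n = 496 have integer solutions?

yes

gcd(208, 160) = 16  (208 = 1*160 + 48, 160 = 3*48 + 16, 48 = 3*16).
16 divides 496, so integer solutions exist.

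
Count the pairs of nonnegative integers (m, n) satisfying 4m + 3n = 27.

gcd(4, 3):
  4 = 1*3 + 1
  3 = 3*1
so gcd(4, 3) = 1.
Back-substitute for Bézout coefficients:
  1 = 4 - 1*3
  ... = 4*(1) + 3*(-1)
Scale by 27: one solution is (27, -27). Reduce m mod 3: (0, 9).
General: m = 0 + 3t, n = 9 - 4t.
m ≥ 0 ⇒ t ≥ 0; n ≥ 0 ⇒ t ≤ 2. So t ∈ [0, 2]: 3 solutions.

3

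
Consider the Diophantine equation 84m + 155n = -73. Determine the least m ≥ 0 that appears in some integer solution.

gcd(155, 84) = 1.
1 divides -73, so solutions exist.
By Bézout, 84*(24) + 155*(-13) = 1.
Scale by -73/1 = -73: (m₀, n₀) = (-1752, 949).
General solution: m = -1752 + 155t, n = 949 - 84t for integer t.
m ≥ 0: smallest is -1752 mod 155 = 108 (at t = 12), with n = -59.

108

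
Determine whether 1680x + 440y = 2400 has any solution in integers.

gcd(1680, 440) = 40.
40 divides 2400, so integer solutions exist.

yes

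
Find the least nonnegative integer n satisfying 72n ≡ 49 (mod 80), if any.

no solution

gcd(80, 72) = 8  (80 = 1·72 + 8, 72 = 9·8).
8 does not divide 49, so the congruence has no solution.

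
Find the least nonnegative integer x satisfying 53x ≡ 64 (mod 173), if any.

gcd(173, 53) = 1.
1 divides 64, so solutions exist.
By Bézout, 53*(-62) + 173*(19) = 1.
So 53*(-62) ≡ 1 (mod 173); multiply by 64: x ≡ -3968 (mod 173).
Smallest nonnegative: x = -3968 mod 173 = 11.

11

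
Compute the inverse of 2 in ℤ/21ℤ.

11

gcd(21, 2) = 1  (21 = 10×2 + 1, 2 = 2×1).
Back-substituting, 2×(-10) + 21×(1) = 1.
So 2×-10 ≡ 1 (mod 21), and -10 mod 21 = 11.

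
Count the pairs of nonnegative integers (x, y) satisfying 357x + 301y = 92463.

gcd(357, 301) = 7  (357 = 1*301 + 56, 301 = 5*56 + 21, 56 = 2*21 + 14, 21 = 1*14 + 7, 14 = 2*7).
Back-substituting, 357*(-16) + 301*(19) = 7.
Scale by 13209: one solution is (-211344, 250971). Reduce x mod 43: (1, 306).
General: x = 1 + 43t, y = 306 - 51t.
x ≥ 0 ⇒ t ≥ 0; y ≥ 0 ⇒ t ≤ 6. So t ∈ [0, 6]: 7 solutions.

7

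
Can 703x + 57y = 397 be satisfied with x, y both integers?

no

gcd(703, 57) = 19  (703 = 12×57 + 19, 57 = 3×19).
19 does not divide 397 (remainder 17), so no integer solutions.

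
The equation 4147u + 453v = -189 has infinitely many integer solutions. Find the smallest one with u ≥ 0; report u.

405

gcd(4147, 453):
  4147 = 9×453 + 70
  453 = 6×70 + 33
  70 = 2×33 + 4
  33 = 8×4 + 1
  4 = 4×1
so gcd(4147, 453) = 1.
1 divides -189, so solutions exist.
Back-substitute for Bézout coefficients:
  1 = 33 - 8×4
  ... = 4147×(-110) + 453×(1007)
Scale by -189/1 = -189: (u₀, v₀) = (20790, -190323).
General solution: u = 20790 + 453t, v = -190323 - 4147t for integer t.
u ≥ 0: smallest is 20790 mod 453 = 405 (at t = -45), with v = -3708.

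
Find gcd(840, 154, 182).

14

gcd(840, 154):
  840 = 5·154 + 70
  154 = 2·70 + 14
  70 = 5·14
so gcd(840, 154) = 14.
gcd(14, 182) = 14.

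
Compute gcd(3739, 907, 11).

gcd(3739, 907):
  3739 = 4×907 + 111
  907 = 8×111 + 19
  111 = 5×19 + 16
  19 = 1×16 + 3
  16 = 5×3 + 1
  3 = 3×1
so gcd(3739, 907) = 1.
gcd(1, 11) = 1.

1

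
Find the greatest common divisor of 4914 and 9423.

gcd(9423, 4914):
  9423 = 1·4914 + 4509
  4914 = 1·4509 + 405
  4509 = 11·405 + 54
  405 = 7·54 + 27
  54 = 2·27
so gcd(9423, 4914) = 27.

27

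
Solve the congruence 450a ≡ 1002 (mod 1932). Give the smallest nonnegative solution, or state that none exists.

gcd(1932, 450) = 6.
6 divides 1002, so solutions exist.
By Bézout, 450*(73) + 1932*(-17) = 6.
So 450*(73) ≡ 6 (mod 1932); multiply by 167: a ≡ 12191 (mod 322).
Smallest nonnegative: a = 12191 mod 322 = 277.

277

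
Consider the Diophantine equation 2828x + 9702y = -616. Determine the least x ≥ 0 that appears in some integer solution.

583

gcd(9702, 2828):
  9702 = 3·2828 + 1218
  2828 = 2·1218 + 392
  1218 = 3·392 + 42
  392 = 9·42 + 14
  42 = 3·14
so gcd(9702, 2828) = 14.
14 divides -616, so solutions exist.
Back-substitute for Bézout coefficients:
  14 = 392 - 9·42
  ... = 2828·(223) + 9702·(-65)
Scale by -616/14 = -44: (x₀, y₀) = (-9812, 2860).
General solution: x = -9812 + 693t, y = 2860 - 202t for integer t.
x ≥ 0: smallest is -9812 mod 693 = 583 (at t = 15), with y = -170.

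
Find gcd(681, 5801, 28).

gcd(5801, 681) = 1.
gcd(1, 28) = 1.

1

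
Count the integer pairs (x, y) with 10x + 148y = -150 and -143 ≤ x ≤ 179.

gcd(148, 10):
  148 = 14*10 + 8
  10 = 1*8 + 2
  8 = 4*2
so gcd(148, 10) = 2.
Back-substitute for Bézout coefficients:
  2 = 10 - 1*8
  ... = 10*(15) + 148*(-1)
Scale by -75: particular solution (-1125, 75); reduce x mod 74: (59, -5).
General solution: x = 59 + 74t, y = -5 - 5t for integer t.
-143 ≤ 59 + 74t ≤ 179 gives t ∈ [-2, 1], which is 4 values.

4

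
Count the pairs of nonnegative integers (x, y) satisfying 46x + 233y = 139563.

gcd(233, 46) = 1.
By Bézout, 46×(76) + 233×(-15) = 1.
One solution: (162, 567).
General: x = 162 + 233t, y = 567 - 46t.
x ≥ 0 ⇒ t ≥ 0; y ≥ 0 ⇒ t ≤ 12. So t ∈ [0, 12]: 13 solutions.

13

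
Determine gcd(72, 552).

24

gcd(552, 72):
  552 = 7·72 + 48
  72 = 1·48 + 24
  48 = 2·24
so gcd(552, 72) = 24.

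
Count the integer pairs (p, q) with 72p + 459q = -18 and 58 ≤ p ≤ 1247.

gcd(459, 72) = 9  (459 = 6·72 + 27, 72 = 2·27 + 18, 27 = 1·18 + 9, 18 = 2·9).
Back-substituting, 72·(-19) + 459·(3) = 9.
Scale by -2: particular solution (38, -6); reduce p mod 51: (38, -6).
General solution: p = 38 + 51t, q = -6 - 8t for integer t.
58 ≤ 38 + 51t ≤ 1247 gives t ∈ [1, 23], which is 23 values.

23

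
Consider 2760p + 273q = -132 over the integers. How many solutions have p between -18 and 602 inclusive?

gcd(2760, 273):
  2760 = 10×273 + 30
  273 = 9×30 + 3
  30 = 10×3
so gcd(2760, 273) = 3.
Back-substitute for Bézout coefficients:
  3 = 273 - 9×30
  ... = 2760×(-9) + 273×(91)
Scale by -44: particular solution (396, -4004); reduce p mod 91: (32, -324).
General solution: p = 32 + 91t, q = -324 - 920t for integer t.
-18 ≤ 32 + 91t ≤ 602 gives t ∈ [0, 6], which is 7 values.

7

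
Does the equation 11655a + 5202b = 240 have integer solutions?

no

gcd(11655, 5202) = 9.
9 does not divide 240 (remainder 6), so no integer solutions.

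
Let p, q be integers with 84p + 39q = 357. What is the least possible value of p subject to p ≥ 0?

1

gcd(84, 39):
  84 = 2×39 + 6
  39 = 6×6 + 3
  6 = 2×3
so gcd(84, 39) = 3.
3 divides 357, so solutions exist.
Back-substitute for Bézout coefficients:
  3 = 39 - 6×6
  ... = 84×(-6) + 39×(13)
Scale by 357/3 = 119: (p₀, q₀) = (-714, 1547).
General solution: p = -714 + 13t, q = 1547 - 28t for integer t.
p ≥ 0: smallest is -714 mod 13 = 1 (at t = 55), with q = 7.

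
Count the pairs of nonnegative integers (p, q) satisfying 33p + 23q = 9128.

12

gcd(33, 23) = 1  (33 = 1×23 + 10, 23 = 2×10 + 3, 10 = 3×3 + 1, 3 = 3×1).
Back-substituting, 33×(7) + 23×(-10) = 1.
Scale by 9128: one solution is (63896, -91280). Reduce p mod 23: (2, 394).
General: p = 2 + 23t, q = 394 - 33t.
p ≥ 0 ⇒ t ≥ 0; q ≥ 0 ⇒ t ≤ 11. So t ∈ [0, 11]: 12 solutions.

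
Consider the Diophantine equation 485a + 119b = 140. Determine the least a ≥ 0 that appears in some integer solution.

42

gcd(485, 119) = 1.
1 divides 140, so solutions exist.
By Bézout, 485*(53) + 119*(-216) = 1.
Scale by 140/1 = 140: (a₀, b₀) = (7420, -30240).
General solution: a = 7420 + 119t, b = -30240 - 485t for integer t.
a ≥ 0: smallest is 7420 mod 119 = 42 (at t = -62), with b = -170.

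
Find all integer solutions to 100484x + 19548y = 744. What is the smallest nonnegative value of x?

gcd(100484, 19548):
  100484 = 5·19548 + 2744
  19548 = 7·2744 + 340
  2744 = 8·340 + 24
  340 = 14·24 + 4
  24 = 6·4
so gcd(100484, 19548) = 4.
4 divides 744, so solutions exist.
Back-substitute for Bézout coefficients:
  4 = 340 - 14·24
  ... = 100484·(-805) + 19548·(4138)
Scale by 744/4 = 186: (x₀, y₀) = (-149730, 769668).
General solution: x = -149730 + 4887t, y = 769668 - 25121t for integer t.
x ≥ 0: smallest is -149730 mod 4887 = 1767 (at t = 31), with y = -9083.

1767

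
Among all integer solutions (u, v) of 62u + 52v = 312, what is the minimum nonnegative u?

0

gcd(62, 52) = 2.
2 divides 312, so solutions exist.
By Bézout, 62×(-5) + 52×(6) = 2.
Scale by 312/2 = 156: (u₀, v₀) = (-780, 936).
General solution: u = -780 + 26t, v = 936 - 31t for integer t.
u ≥ 0: smallest is -780 mod 26 = 0 (at t = 30), with v = 6.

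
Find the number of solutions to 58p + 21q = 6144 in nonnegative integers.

5

gcd(58, 21) = 1  (58 = 2·21 + 16, 21 = 1·16 + 5, 16 = 3·5 + 1, 5 = 5·1).
Back-substituting, 58·(4) + 21·(-11) = 1.
Scale by 6144: one solution is (24576, -67584). Reduce p mod 21: (6, 276).
General: p = 6 + 21t, q = 276 - 58t.
p ≥ 0 ⇒ t ≥ 0; q ≥ 0 ⇒ t ≤ 4. So t ∈ [0, 4]: 5 solutions.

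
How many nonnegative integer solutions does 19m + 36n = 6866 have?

10

gcd(36, 19) = 1  (36 = 1*19 + 17, 19 = 1*17 + 2, 17 = 8*2 + 1, 2 = 2*1).
Back-substituting, 19*(-17) + 36*(9) = 1.
Scale by 6866: one solution is (-116722, 61794). Reduce m mod 36: (26, 177).
General: m = 26 + 36t, n = 177 - 19t.
m ≥ 0 ⇒ t ≥ 0; n ≥ 0 ⇒ t ≤ 9. So t ∈ [0, 9]: 10 solutions.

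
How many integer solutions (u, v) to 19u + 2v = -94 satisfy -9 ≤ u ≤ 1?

5

gcd(19, 2) = 1.
By Bézout, 19·(1) + 2·(-9) = 1.
Particular solution: (0, -47).
General solution: u = 0 + 2t, v = -47 - 19t for integer t.
-9 ≤ 0 + 2t ≤ 1 gives t ∈ [-4, 0], which is 5 values.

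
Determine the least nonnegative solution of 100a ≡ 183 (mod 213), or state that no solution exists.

gcd(213, 100) = 1.
1 divides 183, so solutions exist.
By Bézout, 100*(49) + 213*(-23) = 1.
So 100*(49) ≡ 1 (mod 213); multiply by 183: a ≡ 8967 (mod 213).
Smallest nonnegative: a = 8967 mod 213 = 21.

21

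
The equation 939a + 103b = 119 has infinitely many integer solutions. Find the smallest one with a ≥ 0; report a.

70

gcd(939, 103) = 1  (939 = 9×103 + 12, 103 = 8×12 + 7, 12 = 1×7 + 5, 7 = 1×5 + 2, 5 = 2×2 + 1, 2 = 2×1).
1 divides 119, so solutions exist.
Back-substituting, 939×(43) + 103×(-392) = 1.
Scale by 119/1 = 119: (a₀, b₀) = (5117, -46648).
General solution: a = 5117 + 103t, b = -46648 - 939t for integer t.
a ≥ 0: smallest is 5117 mod 103 = 70 (at t = -49), with b = -637.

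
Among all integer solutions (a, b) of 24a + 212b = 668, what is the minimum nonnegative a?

19

gcd(212, 24) = 4  (212 = 8×24 + 20, 24 = 1×20 + 4, 20 = 5×4).
4 divides 668, so solutions exist.
Back-substituting, 24×(9) + 212×(-1) = 4.
Scale by 668/4 = 167: (a₀, b₀) = (1503, -167).
General solution: a = 1503 + 53t, b = -167 - 6t for integer t.
a ≥ 0: smallest is 1503 mod 53 = 19 (at t = -28), with b = 1.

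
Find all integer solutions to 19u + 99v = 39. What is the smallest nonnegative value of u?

gcd(99, 19) = 1.
1 divides 39, so solutions exist.
By Bézout, 19*(-26) + 99*(5) = 1.
Scale by 39/1 = 39: (u₀, v₀) = (-1014, 195).
General solution: u = -1014 + 99t, v = 195 - 19t for integer t.
u ≥ 0: smallest is -1014 mod 99 = 75 (at t = 11), with v = -14.

75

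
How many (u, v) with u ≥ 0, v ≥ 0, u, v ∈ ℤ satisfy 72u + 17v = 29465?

gcd(72, 17):
  72 = 4*17 + 4
  17 = 4*4 + 1
  4 = 4*1
so gcd(72, 17) = 1.
Back-substitute for Bézout coefficients:
  1 = 17 - 4*4
  ... = 72*(-4) + 17*(17)
Scale by 29465: one solution is (-117860, 500905). Reduce u mod 17: (1, 1729).
General: u = 1 + 17t, v = 1729 - 72t.
u ≥ 0 ⇒ t ≥ 0; v ≥ 0 ⇒ t ≤ 24. So t ∈ [0, 24]: 25 solutions.

25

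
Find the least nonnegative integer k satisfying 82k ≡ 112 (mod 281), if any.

gcd(281, 82) = 1  (281 = 3×82 + 35, 82 = 2×35 + 12, 35 = 2×12 + 11, 12 = 1×11 + 1, 11 = 11×1).
1 divides 112, so solutions exist.
Back-substituting, 82×(24) + 281×(-7) = 1.
So 82×(24) ≡ 1 (mod 281); multiply by 112: k ≡ 2688 (mod 281).
Smallest nonnegative: k = 2688 mod 281 = 159.

159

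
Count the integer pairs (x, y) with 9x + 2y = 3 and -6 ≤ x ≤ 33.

gcd(9, 2) = 1  (9 = 4*2 + 1, 2 = 2*1).
Back-substituting, 9*(1) + 2*(-4) = 1.
Scale by 3: particular solution (3, -12); reduce x mod 2: (1, -3).
General solution: x = 1 + 2t, y = -3 - 9t for integer t.
-6 ≤ 1 + 2t ≤ 33 gives t ∈ [-3, 16], which is 20 values.

20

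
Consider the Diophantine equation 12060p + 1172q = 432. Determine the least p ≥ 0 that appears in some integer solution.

gcd(12060, 1172):
  12060 = 10·1172 + 340
  1172 = 3·340 + 152
  340 = 2·152 + 36
  152 = 4·36 + 8
  36 = 4·8 + 4
  8 = 2·4
so gcd(12060, 1172) = 4.
4 divides 432, so solutions exist.
Back-substitute for Bézout coefficients:
  4 = 36 - 4·8
  ... = 12060·(131) + 1172·(-1348)
Scale by 432/4 = 108: (p₀, q₀) = (14148, -145584).
General solution: p = 14148 + 293t, q = -145584 - 3015t for integer t.
p ≥ 0: smallest is 14148 mod 293 = 84 (at t = -48), with q = -864.

84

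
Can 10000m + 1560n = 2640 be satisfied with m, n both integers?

gcd(10000, 1560) = 40  (10000 = 6*1560 + 640, 1560 = 2*640 + 280, 640 = 2*280 + 80, 280 = 3*80 + 40, 80 = 2*40).
40 divides 2640, so integer solutions exist.

yes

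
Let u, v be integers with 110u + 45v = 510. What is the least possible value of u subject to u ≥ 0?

gcd(110, 45) = 5.
5 divides 510, so solutions exist.
By Bézout, 110×(-2) + 45×(5) = 5.
Scale by 510/5 = 102: (u₀, v₀) = (-204, 510).
General solution: u = -204 + 9t, v = 510 - 22t for integer t.
u ≥ 0: smallest is -204 mod 9 = 3 (at t = 23), with v = 4.

3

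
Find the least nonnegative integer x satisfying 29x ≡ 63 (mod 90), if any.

gcd(90, 29):
  90 = 3×29 + 3
  29 = 9×3 + 2
  3 = 1×2 + 1
  2 = 2×1
so gcd(90, 29) = 1.
1 divides 63, so solutions exist.
Back-substitute for Bézout coefficients:
  1 = 3 - 1×2
  ... = 29×(-31) + 90×(10)
So 29×(-31) ≡ 1 (mod 90); multiply by 63: x ≡ -1953 (mod 90).
Smallest nonnegative: x = -1953 mod 90 = 27.

27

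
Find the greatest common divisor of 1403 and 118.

gcd(1403, 118) = 1  (1403 = 11*118 + 105, 118 = 1*105 + 13, 105 = 8*13 + 1, 13 = 13*1).

1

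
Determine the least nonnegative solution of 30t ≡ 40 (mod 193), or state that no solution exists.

gcd(193, 30):
  193 = 6×30 + 13
  30 = 2×13 + 4
  13 = 3×4 + 1
  4 = 4×1
so gcd(193, 30) = 1.
1 divides 40, so solutions exist.
Back-substitute for Bézout coefficients:
  1 = 13 - 3×4
  ... = 30×(-45) + 193×(7)
So 30×(-45) ≡ 1 (mod 193); multiply by 40: t ≡ -1800 (mod 193).
Smallest nonnegative: t = -1800 mod 193 = 130.

130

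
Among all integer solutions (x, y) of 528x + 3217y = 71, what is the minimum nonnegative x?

gcd(3217, 528) = 1  (3217 = 6×528 + 49, 528 = 10×49 + 38, 49 = 1×38 + 11, 38 = 3×11 + 5, 11 = 2×5 + 1, 5 = 5×1).
1 divides 71, so solutions exist.
Back-substituting, 528×(-591) + 3217×(97) = 1.
Scale by 71/1 = 71: (x₀, y₀) = (-41961, 6887).
General solution: x = -41961 + 3217t, y = 6887 - 528t for integer t.
x ≥ 0: smallest is -41961 mod 3217 = 3077 (at t = 14), with y = -505.

3077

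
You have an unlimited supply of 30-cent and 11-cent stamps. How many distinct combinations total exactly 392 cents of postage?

Need nonnegative integers with 30j + 11k = 392.
gcd(30, 11) = 1, and 30·(-4) + 11·(11) = 1.
So (j₀, k₀) = (-1568, 4312); general j = -1568 + 11t, k = 4312 - 30t.
j ≥ 0 ⇒ t ≥ 143; k ≥ 0 ⇒ t ≤ 143. That's 1 value of t.

1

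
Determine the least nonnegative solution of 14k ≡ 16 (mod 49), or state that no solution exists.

gcd(49, 14):
  49 = 3×14 + 7
  14 = 2×7
so gcd(49, 14) = 7.
7 does not divide 16, so the congruence has no solution.

no solution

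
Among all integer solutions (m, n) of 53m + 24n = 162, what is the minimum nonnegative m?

18

gcd(53, 24) = 1.
1 divides 162, so solutions exist.
By Bézout, 53×(5) + 24×(-11) = 1.
Scale by 162/1 = 162: (m₀, n₀) = (810, -1782).
General solution: m = 810 + 24t, n = -1782 - 53t for integer t.
m ≥ 0: smallest is 810 mod 24 = 18 (at t = -33), with n = -33.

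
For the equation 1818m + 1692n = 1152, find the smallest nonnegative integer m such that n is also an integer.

gcd(1818, 1692) = 18.
18 divides 1152, so solutions exist.
By Bézout, 1818*(27) + 1692*(-29) = 18.
Scale by 1152/18 = 64: (m₀, n₀) = (1728, -1856).
General solution: m = 1728 + 94t, n = -1856 - 101t for integer t.
m ≥ 0: smallest is 1728 mod 94 = 36 (at t = -18), with n = -38.

36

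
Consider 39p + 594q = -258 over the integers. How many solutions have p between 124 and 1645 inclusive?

gcd(594, 39) = 3.
By Bézout, 39·(61) + 594·(-4) = 3.
Particular solution: (100, -7).
General solution: p = 100 + 198t, q = -7 - 13t for integer t.
124 ≤ 100 + 198t ≤ 1645 gives t ∈ [1, 7], which is 7 values.

7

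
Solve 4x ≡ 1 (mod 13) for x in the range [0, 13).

gcd(13, 4) = 1  (13 = 3×4 + 1, 4 = 4×1).
Back-substituting, 4×(-3) + 13×(1) = 1.
So 4×-3 ≡ 1 (mod 13), and -3 mod 13 = 10.

10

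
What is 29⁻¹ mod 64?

53

gcd(64, 29) = 1  (64 = 2*29 + 6, 29 = 4*6 + 5, 6 = 1*5 + 1, 5 = 5*1).
Back-substituting, 29*(-11) + 64*(5) = 1.
So 29*-11 ≡ 1 (mod 64), and -11 mod 64 = 53.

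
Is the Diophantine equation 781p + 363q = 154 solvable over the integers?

yes

gcd(781, 363):
  781 = 2·363 + 55
  363 = 6·55 + 33
  55 = 1·33 + 22
  33 = 1·22 + 11
  22 = 2·11
so gcd(781, 363) = 11.
11 divides 154, so integer solutions exist.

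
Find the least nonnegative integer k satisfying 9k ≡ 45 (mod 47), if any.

gcd(47, 9) = 1  (47 = 5*9 + 2, 9 = 4*2 + 1, 2 = 2*1).
1 divides 45, so solutions exist.
Back-substituting, 9*(21) + 47*(-4) = 1.
So 9*(21) ≡ 1 (mod 47); multiply by 45: k ≡ 945 (mod 47).
Smallest nonnegative: k = 945 mod 47 = 5.

5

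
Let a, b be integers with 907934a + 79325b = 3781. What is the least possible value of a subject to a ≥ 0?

1059

gcd(907934, 79325) = 19.
19 divides 3781, so solutions exist.
By Bézout, 907934·(341) + 79325·(-3903) = 19.
Scale by 3781/19 = 199: (a₀, b₀) = (67859, -776697).
General solution: a = 67859 + 4175t, b = -776697 - 47786t for integer t.
a ≥ 0: smallest is 67859 mod 4175 = 1059 (at t = -16), with b = -12121.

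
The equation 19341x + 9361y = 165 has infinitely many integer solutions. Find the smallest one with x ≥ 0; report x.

gcd(19341, 9361) = 1  (19341 = 2·9361 + 619, 9361 = 15·619 + 76, 619 = 8·76 + 11, 76 = 6·11 + 10, 11 = 1·10 + 1, 10 = 10·1).
1 divides 165, so solutions exist.
Back-substituting, 19341·(862) + 9361·(-1781) = 1.
Scale by 165/1 = 165: (x₀, y₀) = (142230, -293865).
General solution: x = 142230 + 9361t, y = -293865 - 19341t for integer t.
x ≥ 0: smallest is 142230 mod 9361 = 1815 (at t = -15), with y = -3750.

1815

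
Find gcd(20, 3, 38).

gcd(20, 3) = 1  (20 = 6*3 + 2, 3 = 1*2 + 1, 2 = 2*1).
gcd(1, 38) = 1.

1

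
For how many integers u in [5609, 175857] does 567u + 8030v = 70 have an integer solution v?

gcd(8030, 567) = 1.
By Bézout, 567·(3753) + 8030·(-265) = 1.
Particular solution: (5750, -406).
General solution: u = 5750 + 8030t, v = -406 - 567t for integer t.
5609 ≤ 5750 + 8030t ≤ 175857 gives t ∈ [0, 21], which is 22 values.

22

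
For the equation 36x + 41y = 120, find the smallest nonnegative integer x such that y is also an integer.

gcd(41, 36):
  41 = 1·36 + 5
  36 = 7·5 + 1
  5 = 5·1
so gcd(41, 36) = 1.
1 divides 120, so solutions exist.
Back-substitute for Bézout coefficients:
  1 = 36 - 7·5
  ... = 36·(8) + 41·(-7)
Scale by 120/1 = 120: (x₀, y₀) = (960, -840).
General solution: x = 960 + 41t, y = -840 - 36t for integer t.
x ≥ 0: smallest is 960 mod 41 = 17 (at t = -23), with y = -12.

17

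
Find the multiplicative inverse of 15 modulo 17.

8

gcd(17, 15):
  17 = 1×15 + 2
  15 = 7×2 + 1
  2 = 2×1
so gcd(17, 15) = 1.
Back-substitute for Bézout coefficients:
  1 = 15 - 7×2
  ... = 15×(8) + 17×(-7)
So 15×8 ≡ 1 (mod 17), and 8 mod 17 = 8.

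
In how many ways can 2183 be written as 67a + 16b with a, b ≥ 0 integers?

gcd(67, 16):
  67 = 4×16 + 3
  16 = 5×3 + 1
  3 = 3×1
so gcd(67, 16) = 1.
Back-substitute for Bézout coefficients:
  1 = 16 - 5×3
  ... = 67×(-5) + 16×(21)
Scale by 2183: one solution is (-10915, 45843). Reduce a mod 16: (13, 82).
General: a = 13 + 16t, b = 82 - 67t.
a ≥ 0 ⇒ t ≥ 0; b ≥ 0 ⇒ t ≤ 1. So t ∈ [0, 1]: 2 solutions.

2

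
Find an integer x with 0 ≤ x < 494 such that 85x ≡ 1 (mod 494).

gcd(494, 85) = 1.
By Bézout, 85×(93) + 494×(-16) = 1.
So 85×93 ≡ 1 (mod 494), and 93 mod 494 = 93.

93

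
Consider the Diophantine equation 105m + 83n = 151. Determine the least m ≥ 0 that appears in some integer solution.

gcd(105, 83) = 1  (105 = 1*83 + 22, 83 = 3*22 + 17, 22 = 1*17 + 5, 17 = 3*5 + 2, 5 = 2*2 + 1, 2 = 2*1).
1 divides 151, so solutions exist.
Back-substituting, 105*(34) + 83*(-43) = 1.
Scale by 151/1 = 151: (m₀, n₀) = (5134, -6493).
General solution: m = 5134 + 83t, n = -6493 - 105t for integer t.
m ≥ 0: smallest is 5134 mod 83 = 71 (at t = -61), with n = -88.

71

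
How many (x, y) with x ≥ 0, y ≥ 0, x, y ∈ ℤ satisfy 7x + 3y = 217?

11

gcd(7, 3) = 1  (7 = 2*3 + 1, 3 = 3*1).
Back-substituting, 7*(1) + 3*(-2) = 1.
Scale by 217: one solution is (217, -434). Reduce x mod 3: (1, 70).
General: x = 1 + 3t, y = 70 - 7t.
x ≥ 0 ⇒ t ≥ 0; y ≥ 0 ⇒ t ≤ 10. So t ∈ [0, 10]: 11 solutions.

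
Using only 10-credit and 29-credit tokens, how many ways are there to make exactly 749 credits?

Need nonnegative integers with 10j + 29k = 749.
gcd(10, 29) = 1, and 10·(3) + 29·(-1) = 1.
So (j₀, k₀) = (2247, -749); general j = 2247 + 29t, k = -749 - 10t.
j ≥ 0 ⇒ t ≥ -77; k ≥ 0 ⇒ t ≤ -75. That's 3 values of t.

3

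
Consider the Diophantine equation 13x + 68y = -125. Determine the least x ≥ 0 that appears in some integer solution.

gcd(68, 13):
  68 = 5·13 + 3
  13 = 4·3 + 1
  3 = 3·1
so gcd(68, 13) = 1.
1 divides -125, so solutions exist.
Back-substitute for Bézout coefficients:
  1 = 13 - 4·3
  ... = 13·(21) + 68·(-4)
Scale by -125/1 = -125: (x₀, y₀) = (-2625, 500).
General solution: x = -2625 + 68t, y = 500 - 13t for integer t.
x ≥ 0: smallest is -2625 mod 68 = 27 (at t = 39), with y = -7.

27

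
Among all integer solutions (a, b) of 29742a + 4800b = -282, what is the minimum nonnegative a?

gcd(29742, 4800) = 6  (29742 = 6*4800 + 942, 4800 = 5*942 + 90, 942 = 10*90 + 42, 90 = 2*42 + 6, 42 = 7*6).
6 divides -282, so solutions exist.
Back-substituting, 29742*(-107) + 4800*(663) = 6.
Scale by -282/6 = -47: (a₀, b₀) = (5029, -31161).
General solution: a = 5029 + 800t, b = -31161 - 4957t for integer t.
a ≥ 0: smallest is 5029 mod 800 = 229 (at t = -6), with b = -1419.

229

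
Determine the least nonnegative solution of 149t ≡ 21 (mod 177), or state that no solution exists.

gcd(177, 149) = 1.
1 divides 21, so solutions exist.
By Bézout, 149×(-19) + 177×(16) = 1.
So 149×(-19) ≡ 1 (mod 177); multiply by 21: t ≡ -399 (mod 177).
Smallest nonnegative: t = -399 mod 177 = 132.

132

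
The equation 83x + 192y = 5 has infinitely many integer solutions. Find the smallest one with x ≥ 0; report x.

7

gcd(192, 83) = 1  (192 = 2×83 + 26, 83 = 3×26 + 5, 26 = 5×5 + 1, 5 = 5×1).
1 divides 5, so solutions exist.
Back-substituting, 83×(-37) + 192×(16) = 1.
Scale by 5/1 = 5: (x₀, y₀) = (-185, 80).
General solution: x = -185 + 192t, y = 80 - 83t for integer t.
x ≥ 0: smallest is -185 mod 192 = 7 (at t = 1), with y = -3.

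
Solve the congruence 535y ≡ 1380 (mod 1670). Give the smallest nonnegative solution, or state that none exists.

gcd(1670, 535) = 5  (1670 = 3·535 + 65, 535 = 8·65 + 15, 65 = 4·15 + 5, 15 = 3·5).
5 divides 1380, so solutions exist.
Back-substituting, 535·(-103) + 1670·(33) = 5.
So 535·(-103) ≡ 5 (mod 1670); multiply by 276: y ≡ -28428 (mod 334).
Smallest nonnegative: y = -28428 mod 334 = 296.

296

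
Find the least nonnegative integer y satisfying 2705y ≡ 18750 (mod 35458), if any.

12722

gcd(35458, 2705):
  35458 = 13×2705 + 293
  2705 = 9×293 + 68
  293 = 4×68 + 21
  68 = 3×21 + 5
  21 = 4×5 + 1
  5 = 5×1
so gcd(35458, 2705) = 1.
1 divides 18750, so solutions exist.
Back-substitute for Bézout coefficients:
  1 = 21 - 4×5
  ... = 2705×(-6777) + 35458×(517)
So 2705×(-6777) ≡ 1 (mod 35458); multiply by 18750: y ≡ -127068750 (mod 35458).
Smallest nonnegative: y = -127068750 mod 35458 = 12722.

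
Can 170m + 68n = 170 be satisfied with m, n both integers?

gcd(170, 68) = 34  (170 = 2·68 + 34, 68 = 2·34).
34 divides 170, so integer solutions exist.

yes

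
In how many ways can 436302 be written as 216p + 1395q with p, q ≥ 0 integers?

gcd(1395, 216):
  1395 = 6·216 + 99
  216 = 2·99 + 18
  99 = 5·18 + 9
  18 = 2·9
so gcd(1395, 216) = 9.
Back-substitute for Bézout coefficients:
  9 = 99 - 5·18
  ... = 216·(-71) + 1395·(11)
Scale by 48478: one solution is (-3441938, 533258). Reduce p mod 155: (147, 290).
General: p = 147 + 155t, q = 290 - 24t.
p ≥ 0 ⇒ t ≥ 0; q ≥ 0 ⇒ t ≤ 12. So t ∈ [0, 12]: 13 solutions.

13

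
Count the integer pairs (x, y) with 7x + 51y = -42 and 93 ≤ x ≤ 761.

gcd(51, 7) = 1  (51 = 7*7 + 2, 7 = 3*2 + 1, 2 = 2*1).
Back-substituting, 7*(22) + 51*(-3) = 1.
Scale by -42: particular solution (-924, 126); reduce x mod 51: (45, -7).
General solution: x = 45 + 51t, y = -7 - 7t for integer t.
93 ≤ 45 + 51t ≤ 761 gives t ∈ [1, 14], which is 14 values.

14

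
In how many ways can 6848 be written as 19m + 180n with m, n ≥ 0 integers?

gcd(180, 19):
  180 = 9*19 + 9
  19 = 2*9 + 1
  9 = 9*1
so gcd(180, 19) = 1.
Back-substitute for Bézout coefficients:
  1 = 19 - 2*9
  ... = 19*(19) + 180*(-2)
Scale by 6848: one solution is (130112, -13696). Reduce m mod 180: (152, 22).
General: m = 152 + 180t, n = 22 - 19t.
m ≥ 0 ⇒ t ≥ 0; n ≥ 0 ⇒ t ≤ 1. So t ∈ [0, 1]: 2 solutions.

2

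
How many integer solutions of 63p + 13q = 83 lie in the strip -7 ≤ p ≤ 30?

3

gcd(63, 13) = 1.
By Bézout, 63×(6) + 13×(-29) = 1.
Particular solution: (4, -13).
General solution: p = 4 + 13t, q = -13 - 63t for integer t.
-7 ≤ 4 + 13t ≤ 30 gives t ∈ [0, 2], which is 3 values.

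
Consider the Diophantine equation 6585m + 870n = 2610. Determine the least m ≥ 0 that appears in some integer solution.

0

gcd(6585, 870):
  6585 = 7*870 + 495
  870 = 1*495 + 375
  495 = 1*375 + 120
  375 = 3*120 + 15
  120 = 8*15
so gcd(6585, 870) = 15.
15 divides 2610, so solutions exist.
Back-substitute for Bézout coefficients:
  15 = 375 - 3*120
  ... = 6585*(-7) + 870*(53)
Scale by 2610/15 = 174: (m₀, n₀) = (-1218, 9222).
General solution: m = -1218 + 58t, n = 9222 - 439t for integer t.
m ≥ 0: smallest is -1218 mod 58 = 0 (at t = 21), with n = 3.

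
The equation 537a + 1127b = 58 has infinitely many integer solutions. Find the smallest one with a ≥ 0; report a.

gcd(1127, 537) = 1  (1127 = 2×537 + 53, 537 = 10×53 + 7, 53 = 7×7 + 4, 7 = 1×4 + 3, 4 = 1×3 + 1, 3 = 3×1).
1 divides 58, so solutions exist.
Back-substituting, 537×(-319) + 1127×(152) = 1.
Scale by 58/1 = 58: (a₀, b₀) = (-18502, 8816).
General solution: a = -18502 + 1127t, b = 8816 - 537t for integer t.
a ≥ 0: smallest is -18502 mod 1127 = 657 (at t = 17), with b = -313.

657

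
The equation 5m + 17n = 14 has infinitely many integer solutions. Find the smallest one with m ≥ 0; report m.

gcd(17, 5) = 1.
1 divides 14, so solutions exist.
By Bézout, 5·(7) + 17·(-2) = 1.
Scale by 14/1 = 14: (m₀, n₀) = (98, -28).
General solution: m = 98 + 17t, n = -28 - 5t for integer t.
m ≥ 0: smallest is 98 mod 17 = 13 (at t = -5), with n = -3.

13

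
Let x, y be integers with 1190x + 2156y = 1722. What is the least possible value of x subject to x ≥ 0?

gcd(2156, 1190) = 14  (2156 = 1·1190 + 966, 1190 = 1·966 + 224, 966 = 4·224 + 70, 224 = 3·70 + 14, 70 = 5·14).
14 divides 1722, so solutions exist.
Back-substituting, 1190·(29) + 2156·(-16) = 14.
Scale by 1722/14 = 123: (x₀, y₀) = (3567, -1968).
General solution: x = 3567 + 154t, y = -1968 - 85t for integer t.
x ≥ 0: smallest is 3567 mod 154 = 25 (at t = -23), with y = -13.

25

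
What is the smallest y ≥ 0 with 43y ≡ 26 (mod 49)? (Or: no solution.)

12

gcd(49, 43):
  49 = 1*43 + 6
  43 = 7*6 + 1
  6 = 6*1
so gcd(49, 43) = 1.
1 divides 26, so solutions exist.
Back-substitute for Bézout coefficients:
  1 = 43 - 7*6
  ... = 43*(8) + 49*(-7)
So 43*(8) ≡ 1 (mod 49); multiply by 26: y ≡ 208 (mod 49).
Smallest nonnegative: y = 208 mod 49 = 12.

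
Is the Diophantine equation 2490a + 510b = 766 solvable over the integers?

no

gcd(2490, 510) = 30  (2490 = 4×510 + 450, 510 = 1×450 + 60, 450 = 7×60 + 30, 60 = 2×30).
30 does not divide 766 (remainder 16), so no integer solutions.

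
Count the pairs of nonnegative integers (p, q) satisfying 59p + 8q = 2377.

gcd(59, 8) = 1  (59 = 7·8 + 3, 8 = 2·3 + 2, 3 = 1·2 + 1, 2 = 2·1).
Back-substituting, 59·(3) + 8·(-22) = 1.
Scale by 2377: one solution is (7131, -52294). Reduce p mod 8: (3, 275).
General: p = 3 + 8t, q = 275 - 59t.
p ≥ 0 ⇒ t ≥ 0; q ≥ 0 ⇒ t ≤ 4. So t ∈ [0, 4]: 5 solutions.

5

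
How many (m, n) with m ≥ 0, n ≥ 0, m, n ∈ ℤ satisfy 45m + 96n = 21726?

15

gcd(96, 45) = 3.
By Bézout, 45·(15) + 96·(-7) = 3.
One solution: (22, 216).
General: m = 22 + 32t, n = 216 - 15t.
m ≥ 0 ⇒ t ≥ 0; n ≥ 0 ⇒ t ≤ 14. So t ∈ [0, 14]: 15 solutions.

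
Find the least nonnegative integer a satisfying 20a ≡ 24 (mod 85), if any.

no solution

gcd(85, 20):
  85 = 4*20 + 5
  20 = 4*5
so gcd(85, 20) = 5.
5 does not divide 24, so the congruence has no solution.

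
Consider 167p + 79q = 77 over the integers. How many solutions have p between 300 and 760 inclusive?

gcd(167, 79) = 1  (167 = 2×79 + 9, 79 = 8×9 + 7, 9 = 1×7 + 2, 7 = 3×2 + 1, 2 = 2×1).
Back-substituting, 167×(-35) + 79×(74) = 1.
Scale by 77: particular solution (-2695, 5698); reduce p mod 79: (70, -147).
General solution: p = 70 + 79t, q = -147 - 167t for integer t.
300 ≤ 70 + 79t ≤ 760 gives t ∈ [3, 8], which is 6 values.

6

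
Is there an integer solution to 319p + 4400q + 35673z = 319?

yes

gcd(4400, 319):
  4400 = 13*319 + 253
  319 = 1*253 + 66
  253 = 3*66 + 55
  66 = 1*55 + 11
  55 = 5*11
so gcd(4400, 319) = 11.
gcd(11, 35673) = 11.
11 divides 319, so integer solutions exist.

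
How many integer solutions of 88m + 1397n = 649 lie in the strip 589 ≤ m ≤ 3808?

25

gcd(1397, 88) = 11  (1397 = 15*88 + 77, 88 = 1*77 + 11, 77 = 7*11).
Back-substituting, 88*(16) + 1397*(-1) = 11.
Scale by 59: particular solution (944, -59); reduce m mod 127: (55, -3).
General solution: m = 55 + 127t, n = -3 - 8t for integer t.
589 ≤ 55 + 127t ≤ 3808 gives t ∈ [5, 29], which is 25 values.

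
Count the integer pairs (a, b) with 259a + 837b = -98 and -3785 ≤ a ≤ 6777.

gcd(837, 259):
  837 = 3*259 + 60
  259 = 4*60 + 19
  60 = 3*19 + 3
  19 = 6*3 + 1
  3 = 3*1
so gcd(837, 259) = 1.
Back-substitute for Bézout coefficients:
  1 = 19 - 6*3
  ... = 259*(265) + 837*(-82)
Scale by -98: particular solution (-25970, 8036); reduce a mod 837: (814, -252).
General solution: a = 814 + 837t, b = -252 - 259t for integer t.
-3785 ≤ 814 + 837t ≤ 6777 gives t ∈ [-5, 7], which is 13 values.

13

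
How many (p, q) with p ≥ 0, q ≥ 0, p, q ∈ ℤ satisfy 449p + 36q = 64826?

4

gcd(449, 36) = 1  (449 = 12*36 + 17, 36 = 2*17 + 2, 17 = 8*2 + 1, 2 = 2*1).
Back-substituting, 449*(17) + 36*(-212) = 1.
Scale by 64826: one solution is (1102042, -13743112). Reduce p mod 36: (10, 1676).
General: p = 10 + 36t, q = 1676 - 449t.
p ≥ 0 ⇒ t ≥ 0; q ≥ 0 ⇒ t ≤ 3. So t ∈ [0, 3]: 4 solutions.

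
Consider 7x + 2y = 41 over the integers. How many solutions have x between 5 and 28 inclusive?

gcd(7, 2):
  7 = 3·2 + 1
  2 = 2·1
so gcd(7, 2) = 1.
Back-substitute for Bézout coefficients:
  1 = 7 - 3·2
  ... = 7·(1) + 2·(-3)
Scale by 41: particular solution (41, -123); reduce x mod 2: (1, 17).
General solution: x = 1 + 2t, y = 17 - 7t for integer t.
5 ≤ 1 + 2t ≤ 28 gives t ∈ [2, 13], which is 12 values.

12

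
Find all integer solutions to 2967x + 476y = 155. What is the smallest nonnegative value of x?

gcd(2967, 476):
  2967 = 6*476 + 111
  476 = 4*111 + 32
  111 = 3*32 + 15
  32 = 2*15 + 2
  15 = 7*2 + 1
  2 = 2*1
so gcd(2967, 476) = 1.
1 divides 155, so solutions exist.
Back-substitute for Bézout coefficients:
  1 = 15 - 7*2
  ... = 2967*(223) + 476*(-1390)
Scale by 155/1 = 155: (x₀, y₀) = (34565, -215450).
General solution: x = 34565 + 476t, y = -215450 - 2967t for integer t.
x ≥ 0: smallest is 34565 mod 476 = 293 (at t = -72), with y = -1826.

293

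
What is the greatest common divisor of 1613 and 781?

gcd(1613, 781):
  1613 = 2*781 + 51
  781 = 15*51 + 16
  51 = 3*16 + 3
  16 = 5*3 + 1
  3 = 3*1
so gcd(1613, 781) = 1.

1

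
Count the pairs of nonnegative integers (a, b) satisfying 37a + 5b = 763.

gcd(37, 5):
  37 = 7×5 + 2
  5 = 2×2 + 1
  2 = 2×1
so gcd(37, 5) = 1.
Back-substitute for Bézout coefficients:
  1 = 5 - 2×2
  ... = 37×(-2) + 5×(15)
Scale by 763: one solution is (-1526, 11445). Reduce a mod 5: (4, 123).
General: a = 4 + 5t, b = 123 - 37t.
a ≥ 0 ⇒ t ≥ 0; b ≥ 0 ⇒ t ≤ 3. So t ∈ [0, 3]: 4 solutions.

4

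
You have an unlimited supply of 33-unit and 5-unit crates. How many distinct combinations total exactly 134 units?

1

Need nonnegative integers with 33j + 5k = 134.
gcd(33, 5) = 1, and 33·(2) + 5·(-13) = 1.
So (j₀, k₀) = (268, -1742); general j = 268 + 5t, k = -1742 - 33t.
j ≥ 0 ⇒ t ≥ -53; k ≥ 0 ⇒ t ≤ -53. That's 1 value of t.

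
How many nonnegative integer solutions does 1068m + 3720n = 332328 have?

1

gcd(3720, 1068) = 12.
By Bézout, 1068×(-101) + 3720×(29) = 12.
One solution: (36, 79).
General: m = 36 + 310t, n = 79 - 89t.
m ≥ 0 ⇒ t ≥ 0; n ≥ 0 ⇒ t ≤ 0. So t ∈ [0, 0]: 1 solution.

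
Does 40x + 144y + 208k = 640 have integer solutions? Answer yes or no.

gcd(144, 40):
  144 = 3·40 + 24
  40 = 1·24 + 16
  24 = 1·16 + 8
  16 = 2·8
so gcd(144, 40) = 8.
gcd(8, 208) = 8.
8 divides 640, so integer solutions exist.

yes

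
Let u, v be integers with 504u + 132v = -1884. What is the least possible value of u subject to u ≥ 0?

gcd(504, 132) = 12.
12 divides -1884, so solutions exist.
By Bézout, 504·(5) + 132·(-19) = 12.
Scale by -1884/12 = -157: (u₀, v₀) = (-785, 2983).
General solution: u = -785 + 11t, v = 2983 - 42t for integer t.
u ≥ 0: smallest is -785 mod 11 = 7 (at t = 72), with v = -41.

7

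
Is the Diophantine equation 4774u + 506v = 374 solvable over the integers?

gcd(4774, 506) = 22  (4774 = 9·506 + 220, 506 = 2·220 + 66, 220 = 3·66 + 22, 66 = 3·22).
22 divides 374, so integer solutions exist.

yes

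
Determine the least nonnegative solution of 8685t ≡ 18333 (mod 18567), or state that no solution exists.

838

gcd(18567, 8685) = 9  (18567 = 2·8685 + 1197, 8685 = 7·1197 + 306, 1197 = 3·306 + 279, 306 = 1·279 + 27, 279 = 10·27 + 9, 27 = 3·9).
9 divides 18333, so solutions exist.
Back-substituting, 8685·(-667) + 18567·(312) = 9.
So 8685·(-667) ≡ 9 (mod 18567); multiply by 2037: t ≡ -1358679 (mod 2063).
Smallest nonnegative: t = -1358679 mod 2063 = 838.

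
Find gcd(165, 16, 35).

1

gcd(165, 16) = 1.
gcd(1, 35) = 1.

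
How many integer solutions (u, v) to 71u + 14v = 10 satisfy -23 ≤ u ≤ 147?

gcd(71, 14):
  71 = 5×14 + 1
  14 = 14×1
so gcd(71, 14) = 1.
Back-substitute for Bézout coefficients:
  1 = 71 - 5×14
  ... = 71×(1) + 14×(-5)
Scale by 10: particular solution (10, -50); reduce u mod 14: (10, -50).
General solution: u = 10 + 14t, v = -50 - 71t for integer t.
-23 ≤ 10 + 14t ≤ 147 gives t ∈ [-2, 9], which is 12 values.

12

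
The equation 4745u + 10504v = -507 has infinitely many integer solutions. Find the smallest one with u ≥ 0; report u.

gcd(10504, 4745) = 13.
13 divides -507, so solutions exist.
By Bézout, 4745×(-259) + 10504×(117) = 13.
Scale by -507/13 = -39: (u₀, v₀) = (10101, -4563).
General solution: u = 10101 + 808t, v = -4563 - 365t for integer t.
u ≥ 0: smallest is 10101 mod 808 = 405 (at t = -12), with v = -183.

405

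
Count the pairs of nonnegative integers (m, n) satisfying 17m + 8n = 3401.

gcd(17, 8):
  17 = 2·8 + 1
  8 = 8·1
so gcd(17, 8) = 1.
Back-substitute for Bézout coefficients:
  1 = 17 - 2·8
  ... = 17·(1) + 8·(-2)
Scale by 3401: one solution is (3401, -6802). Reduce m mod 8: (1, 423).
General: m = 1 + 8t, n = 423 - 17t.
m ≥ 0 ⇒ t ≥ 0; n ≥ 0 ⇒ t ≤ 24. So t ∈ [0, 24]: 25 solutions.

25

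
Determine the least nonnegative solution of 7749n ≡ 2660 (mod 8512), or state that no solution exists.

gcd(8512, 7749) = 7  (8512 = 1×7749 + 763, 7749 = 10×763 + 119, 763 = 6×119 + 49, 119 = 2×49 + 21, 49 = 2×21 + 7, 21 = 3×7).
7 divides 2660, so solutions exist.
Back-substituting, 7749×(-357) + 8512×(325) = 7.
So 7749×(-357) ≡ 7 (mod 8512); multiply by 380: n ≡ -135660 (mod 1216).
Smallest nonnegative: n = -135660 mod 1216 = 532.

532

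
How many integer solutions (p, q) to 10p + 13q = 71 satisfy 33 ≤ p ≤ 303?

21

gcd(13, 10) = 1.
By Bézout, 10×(4) + 13×(-3) = 1.
Particular solution: (11, -3).
General solution: p = 11 + 13t, q = -3 - 10t for integer t.
33 ≤ 11 + 13t ≤ 303 gives t ∈ [2, 22], which is 21 values.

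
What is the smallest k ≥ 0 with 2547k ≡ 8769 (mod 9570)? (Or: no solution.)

gcd(9570, 2547) = 3  (9570 = 3*2547 + 1929, 2547 = 1*1929 + 618, 1929 = 3*618 + 75, 618 = 8*75 + 18, 75 = 4*18 + 3, 18 = 6*3).
3 divides 8769, so solutions exist.
Back-substituting, 2547*(-511) + 9570*(136) = 3.
So 2547*(-511) ≡ 3 (mod 9570); multiply by 2923: k ≡ -1493653 (mod 3190).
Smallest nonnegative: k = -1493653 mod 3190 = 2457.

2457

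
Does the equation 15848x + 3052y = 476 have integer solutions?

yes

gcd(15848, 3052) = 28.
28 divides 476, so integer solutions exist.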